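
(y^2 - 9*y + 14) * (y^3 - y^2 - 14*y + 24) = y^5 - 10*y^4 + 9*y^3 + 136*y^2 - 412*y + 336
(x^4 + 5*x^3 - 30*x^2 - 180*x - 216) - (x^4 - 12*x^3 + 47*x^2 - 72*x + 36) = 17*x^3 - 77*x^2 - 108*x - 252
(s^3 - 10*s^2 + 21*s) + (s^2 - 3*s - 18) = s^3 - 9*s^2 + 18*s - 18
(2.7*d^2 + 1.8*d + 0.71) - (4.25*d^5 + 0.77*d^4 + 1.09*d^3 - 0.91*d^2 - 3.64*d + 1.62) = -4.25*d^5 - 0.77*d^4 - 1.09*d^3 + 3.61*d^2 + 5.44*d - 0.91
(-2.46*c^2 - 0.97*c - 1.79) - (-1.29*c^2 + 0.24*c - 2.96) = -1.17*c^2 - 1.21*c + 1.17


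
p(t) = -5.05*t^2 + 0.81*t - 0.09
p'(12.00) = -120.39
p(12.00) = -717.57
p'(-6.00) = 61.41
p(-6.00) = -186.75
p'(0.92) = -8.48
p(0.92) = -3.62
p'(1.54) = -14.74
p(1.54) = -10.82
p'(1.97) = -19.09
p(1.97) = -18.09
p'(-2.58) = 26.87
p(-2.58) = -35.79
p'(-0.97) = 10.61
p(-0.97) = -5.63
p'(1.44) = -13.73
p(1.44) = -9.40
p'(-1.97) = 20.71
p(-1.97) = -21.28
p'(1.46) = -13.94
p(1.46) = -9.67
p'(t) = 0.81 - 10.1*t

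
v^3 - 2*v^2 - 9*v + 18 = (v - 3)*(v - 2)*(v + 3)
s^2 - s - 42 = (s - 7)*(s + 6)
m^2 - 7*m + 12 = (m - 4)*(m - 3)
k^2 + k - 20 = (k - 4)*(k + 5)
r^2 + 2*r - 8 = (r - 2)*(r + 4)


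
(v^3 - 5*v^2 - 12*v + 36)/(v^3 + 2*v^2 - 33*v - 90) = (v - 2)/(v + 5)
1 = 1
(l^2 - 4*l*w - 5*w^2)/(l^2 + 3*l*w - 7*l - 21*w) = (l^2 - 4*l*w - 5*w^2)/(l^2 + 3*l*w - 7*l - 21*w)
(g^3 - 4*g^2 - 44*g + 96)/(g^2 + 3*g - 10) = (g^2 - 2*g - 48)/(g + 5)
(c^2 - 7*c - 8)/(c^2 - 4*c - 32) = (c + 1)/(c + 4)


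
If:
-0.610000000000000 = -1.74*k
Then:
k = 0.35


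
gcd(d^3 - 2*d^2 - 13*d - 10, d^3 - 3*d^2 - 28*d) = 1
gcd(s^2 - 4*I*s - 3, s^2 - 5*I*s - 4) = s - I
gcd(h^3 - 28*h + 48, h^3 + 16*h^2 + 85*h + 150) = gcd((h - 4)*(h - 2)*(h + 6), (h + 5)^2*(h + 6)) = h + 6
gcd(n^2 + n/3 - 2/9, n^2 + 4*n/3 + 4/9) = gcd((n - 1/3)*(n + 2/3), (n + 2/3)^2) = n + 2/3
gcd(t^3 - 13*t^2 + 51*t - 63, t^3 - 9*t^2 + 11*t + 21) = t^2 - 10*t + 21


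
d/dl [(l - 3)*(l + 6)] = 2*l + 3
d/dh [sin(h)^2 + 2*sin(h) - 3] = 2*(sin(h) + 1)*cos(h)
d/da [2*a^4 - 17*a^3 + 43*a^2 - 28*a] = 8*a^3 - 51*a^2 + 86*a - 28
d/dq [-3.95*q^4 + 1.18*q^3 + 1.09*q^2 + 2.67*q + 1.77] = -15.8*q^3 + 3.54*q^2 + 2.18*q + 2.67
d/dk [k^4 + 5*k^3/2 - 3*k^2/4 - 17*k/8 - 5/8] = 4*k^3 + 15*k^2/2 - 3*k/2 - 17/8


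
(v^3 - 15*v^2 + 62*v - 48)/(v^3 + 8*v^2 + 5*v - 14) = (v^2 - 14*v + 48)/(v^2 + 9*v + 14)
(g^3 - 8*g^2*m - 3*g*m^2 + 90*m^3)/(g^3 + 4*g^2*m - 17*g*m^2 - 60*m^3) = (g^2 - 11*g*m + 30*m^2)/(g^2 + g*m - 20*m^2)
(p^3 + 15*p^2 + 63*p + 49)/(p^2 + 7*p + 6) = (p^2 + 14*p + 49)/(p + 6)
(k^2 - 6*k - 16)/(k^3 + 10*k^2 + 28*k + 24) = (k - 8)/(k^2 + 8*k + 12)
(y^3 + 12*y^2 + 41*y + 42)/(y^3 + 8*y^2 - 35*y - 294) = (y^2 + 5*y + 6)/(y^2 + y - 42)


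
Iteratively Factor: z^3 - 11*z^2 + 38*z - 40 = (z - 2)*(z^2 - 9*z + 20) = (z - 4)*(z - 2)*(z - 5)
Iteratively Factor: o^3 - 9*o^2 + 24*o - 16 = (o - 4)*(o^2 - 5*o + 4) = (o - 4)^2*(o - 1)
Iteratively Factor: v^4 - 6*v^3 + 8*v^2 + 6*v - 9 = (v - 1)*(v^3 - 5*v^2 + 3*v + 9) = (v - 3)*(v - 1)*(v^2 - 2*v - 3) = (v - 3)*(v - 1)*(v + 1)*(v - 3)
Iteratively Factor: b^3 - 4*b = (b)*(b^2 - 4) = b*(b + 2)*(b - 2)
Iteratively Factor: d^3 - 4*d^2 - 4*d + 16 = (d - 2)*(d^2 - 2*d - 8) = (d - 2)*(d + 2)*(d - 4)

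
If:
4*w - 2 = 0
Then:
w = 1/2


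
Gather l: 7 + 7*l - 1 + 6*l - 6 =13*l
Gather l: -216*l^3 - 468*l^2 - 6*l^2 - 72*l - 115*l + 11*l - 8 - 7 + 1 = -216*l^3 - 474*l^2 - 176*l - 14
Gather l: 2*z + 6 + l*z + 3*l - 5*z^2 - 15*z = l*(z + 3) - 5*z^2 - 13*z + 6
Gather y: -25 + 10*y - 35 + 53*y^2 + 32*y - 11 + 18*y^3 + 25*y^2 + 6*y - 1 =18*y^3 + 78*y^2 + 48*y - 72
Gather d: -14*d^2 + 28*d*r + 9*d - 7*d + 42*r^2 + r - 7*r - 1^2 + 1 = -14*d^2 + d*(28*r + 2) + 42*r^2 - 6*r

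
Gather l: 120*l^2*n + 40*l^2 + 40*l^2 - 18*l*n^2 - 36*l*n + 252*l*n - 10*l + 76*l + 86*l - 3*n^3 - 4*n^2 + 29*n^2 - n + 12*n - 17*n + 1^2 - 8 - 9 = l^2*(120*n + 80) + l*(-18*n^2 + 216*n + 152) - 3*n^3 + 25*n^2 - 6*n - 16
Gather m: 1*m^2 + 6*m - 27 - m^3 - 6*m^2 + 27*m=-m^3 - 5*m^2 + 33*m - 27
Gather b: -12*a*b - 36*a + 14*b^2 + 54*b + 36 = -36*a + 14*b^2 + b*(54 - 12*a) + 36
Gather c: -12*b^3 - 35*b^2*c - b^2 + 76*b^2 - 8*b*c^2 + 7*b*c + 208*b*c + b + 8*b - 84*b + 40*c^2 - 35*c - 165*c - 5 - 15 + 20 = -12*b^3 + 75*b^2 - 75*b + c^2*(40 - 8*b) + c*(-35*b^2 + 215*b - 200)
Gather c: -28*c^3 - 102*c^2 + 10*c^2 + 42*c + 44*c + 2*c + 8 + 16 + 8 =-28*c^3 - 92*c^2 + 88*c + 32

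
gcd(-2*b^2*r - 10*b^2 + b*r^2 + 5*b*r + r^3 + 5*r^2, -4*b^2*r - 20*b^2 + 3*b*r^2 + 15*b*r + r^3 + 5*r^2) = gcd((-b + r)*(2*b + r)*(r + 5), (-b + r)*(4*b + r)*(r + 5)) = -b*r - 5*b + r^2 + 5*r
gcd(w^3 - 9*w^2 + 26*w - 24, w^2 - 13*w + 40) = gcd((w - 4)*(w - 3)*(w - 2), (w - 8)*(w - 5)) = 1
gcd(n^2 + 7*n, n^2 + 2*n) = n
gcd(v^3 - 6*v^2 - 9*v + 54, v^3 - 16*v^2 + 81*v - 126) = v^2 - 9*v + 18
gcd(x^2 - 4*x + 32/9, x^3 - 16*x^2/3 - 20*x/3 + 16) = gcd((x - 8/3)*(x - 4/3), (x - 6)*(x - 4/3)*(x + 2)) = x - 4/3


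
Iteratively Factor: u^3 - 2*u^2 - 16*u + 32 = (u + 4)*(u^2 - 6*u + 8) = (u - 4)*(u + 4)*(u - 2)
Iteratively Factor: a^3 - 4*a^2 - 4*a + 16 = (a - 4)*(a^2 - 4) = (a - 4)*(a + 2)*(a - 2)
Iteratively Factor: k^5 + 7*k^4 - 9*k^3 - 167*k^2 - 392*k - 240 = (k + 4)*(k^4 + 3*k^3 - 21*k^2 - 83*k - 60) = (k + 3)*(k + 4)*(k^3 - 21*k - 20) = (k + 3)*(k + 4)^2*(k^2 - 4*k - 5) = (k + 1)*(k + 3)*(k + 4)^2*(k - 5)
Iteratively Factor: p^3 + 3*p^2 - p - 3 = (p - 1)*(p^2 + 4*p + 3) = (p - 1)*(p + 1)*(p + 3)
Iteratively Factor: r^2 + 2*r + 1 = (r + 1)*(r + 1)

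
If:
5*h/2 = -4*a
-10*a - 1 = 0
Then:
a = -1/10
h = 4/25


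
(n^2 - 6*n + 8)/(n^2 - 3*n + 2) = (n - 4)/(n - 1)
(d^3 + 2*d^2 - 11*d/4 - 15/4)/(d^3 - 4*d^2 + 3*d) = (4*d^3 + 8*d^2 - 11*d - 15)/(4*d*(d^2 - 4*d + 3))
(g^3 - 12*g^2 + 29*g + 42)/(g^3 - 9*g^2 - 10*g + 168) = (g + 1)/(g + 4)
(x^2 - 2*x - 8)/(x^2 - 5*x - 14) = (x - 4)/(x - 7)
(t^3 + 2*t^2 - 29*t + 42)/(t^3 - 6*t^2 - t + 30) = (t^2 + 5*t - 14)/(t^2 - 3*t - 10)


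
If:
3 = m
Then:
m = 3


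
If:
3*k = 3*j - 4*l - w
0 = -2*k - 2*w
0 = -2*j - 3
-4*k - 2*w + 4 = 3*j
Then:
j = -3/2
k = 17/4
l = -13/4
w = -17/4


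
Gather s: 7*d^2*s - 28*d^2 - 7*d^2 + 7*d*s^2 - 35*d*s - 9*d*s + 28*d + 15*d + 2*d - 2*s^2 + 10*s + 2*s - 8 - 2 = -35*d^2 + 45*d + s^2*(7*d - 2) + s*(7*d^2 - 44*d + 12) - 10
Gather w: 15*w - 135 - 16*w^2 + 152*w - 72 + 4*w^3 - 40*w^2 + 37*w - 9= 4*w^3 - 56*w^2 + 204*w - 216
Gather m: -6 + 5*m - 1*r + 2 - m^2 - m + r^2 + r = -m^2 + 4*m + r^2 - 4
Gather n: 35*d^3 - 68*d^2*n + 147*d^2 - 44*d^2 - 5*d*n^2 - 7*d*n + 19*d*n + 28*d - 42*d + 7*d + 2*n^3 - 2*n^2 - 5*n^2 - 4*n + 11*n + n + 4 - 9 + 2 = 35*d^3 + 103*d^2 - 7*d + 2*n^3 + n^2*(-5*d - 7) + n*(-68*d^2 + 12*d + 8) - 3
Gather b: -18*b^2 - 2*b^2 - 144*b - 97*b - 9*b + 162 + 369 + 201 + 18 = -20*b^2 - 250*b + 750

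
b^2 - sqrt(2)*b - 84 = (b - 7*sqrt(2))*(b + 6*sqrt(2))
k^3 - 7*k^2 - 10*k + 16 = (k - 8)*(k - 1)*(k + 2)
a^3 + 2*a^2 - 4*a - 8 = (a - 2)*(a + 2)^2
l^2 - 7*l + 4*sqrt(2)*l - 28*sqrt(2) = (l - 7)*(l + 4*sqrt(2))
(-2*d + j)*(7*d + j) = -14*d^2 + 5*d*j + j^2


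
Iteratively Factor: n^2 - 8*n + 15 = (n - 3)*(n - 5)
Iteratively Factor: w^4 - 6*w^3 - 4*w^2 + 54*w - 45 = (w - 3)*(w^3 - 3*w^2 - 13*w + 15) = (w - 3)*(w + 3)*(w^2 - 6*w + 5) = (w - 3)*(w - 1)*(w + 3)*(w - 5)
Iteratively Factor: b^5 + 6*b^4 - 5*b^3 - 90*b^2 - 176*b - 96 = (b + 1)*(b^4 + 5*b^3 - 10*b^2 - 80*b - 96) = (b + 1)*(b + 3)*(b^3 + 2*b^2 - 16*b - 32) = (b + 1)*(b + 3)*(b + 4)*(b^2 - 2*b - 8) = (b - 4)*(b + 1)*(b + 3)*(b + 4)*(b + 2)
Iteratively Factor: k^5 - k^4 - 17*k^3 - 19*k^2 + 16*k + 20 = (k + 2)*(k^4 - 3*k^3 - 11*k^2 + 3*k + 10) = (k + 1)*(k + 2)*(k^3 - 4*k^2 - 7*k + 10) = (k - 5)*(k + 1)*(k + 2)*(k^2 + k - 2) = (k - 5)*(k - 1)*(k + 1)*(k + 2)*(k + 2)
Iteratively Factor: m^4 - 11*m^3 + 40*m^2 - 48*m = (m - 4)*(m^3 - 7*m^2 + 12*m) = m*(m - 4)*(m^2 - 7*m + 12) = m*(m - 4)*(m - 3)*(m - 4)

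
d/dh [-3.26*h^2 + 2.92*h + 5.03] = 2.92 - 6.52*h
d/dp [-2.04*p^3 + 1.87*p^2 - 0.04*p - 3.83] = -6.12*p^2 + 3.74*p - 0.04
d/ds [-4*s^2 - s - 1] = -8*s - 1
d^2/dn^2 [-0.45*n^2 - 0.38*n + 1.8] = -0.900000000000000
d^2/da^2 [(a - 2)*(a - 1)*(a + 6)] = 6*a + 6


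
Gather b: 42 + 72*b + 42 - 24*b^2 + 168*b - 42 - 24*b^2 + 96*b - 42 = -48*b^2 + 336*b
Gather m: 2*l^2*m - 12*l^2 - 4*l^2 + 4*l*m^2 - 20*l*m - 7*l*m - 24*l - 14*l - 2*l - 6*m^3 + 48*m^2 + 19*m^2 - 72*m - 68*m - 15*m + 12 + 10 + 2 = -16*l^2 - 40*l - 6*m^3 + m^2*(4*l + 67) + m*(2*l^2 - 27*l - 155) + 24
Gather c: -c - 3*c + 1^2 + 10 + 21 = 32 - 4*c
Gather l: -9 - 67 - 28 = -104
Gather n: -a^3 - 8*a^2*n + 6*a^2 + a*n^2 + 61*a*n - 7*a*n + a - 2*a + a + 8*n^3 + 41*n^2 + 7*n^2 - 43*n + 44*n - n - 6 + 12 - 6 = -a^3 + 6*a^2 + 8*n^3 + n^2*(a + 48) + n*(-8*a^2 + 54*a)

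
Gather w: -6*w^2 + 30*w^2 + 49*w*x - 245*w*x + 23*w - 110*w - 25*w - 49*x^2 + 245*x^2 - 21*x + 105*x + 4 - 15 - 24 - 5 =24*w^2 + w*(-196*x - 112) + 196*x^2 + 84*x - 40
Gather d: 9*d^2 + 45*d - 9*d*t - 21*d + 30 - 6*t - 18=9*d^2 + d*(24 - 9*t) - 6*t + 12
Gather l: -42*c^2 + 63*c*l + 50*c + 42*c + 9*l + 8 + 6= -42*c^2 + 92*c + l*(63*c + 9) + 14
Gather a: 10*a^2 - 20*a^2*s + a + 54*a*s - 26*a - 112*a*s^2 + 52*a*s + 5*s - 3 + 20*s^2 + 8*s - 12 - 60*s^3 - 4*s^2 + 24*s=a^2*(10 - 20*s) + a*(-112*s^2 + 106*s - 25) - 60*s^3 + 16*s^2 + 37*s - 15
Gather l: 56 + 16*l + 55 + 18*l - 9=34*l + 102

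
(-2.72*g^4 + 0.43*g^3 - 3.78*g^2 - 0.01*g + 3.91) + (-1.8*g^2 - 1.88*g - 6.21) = -2.72*g^4 + 0.43*g^3 - 5.58*g^2 - 1.89*g - 2.3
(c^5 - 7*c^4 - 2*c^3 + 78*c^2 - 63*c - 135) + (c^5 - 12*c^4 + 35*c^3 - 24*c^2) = 2*c^5 - 19*c^4 + 33*c^3 + 54*c^2 - 63*c - 135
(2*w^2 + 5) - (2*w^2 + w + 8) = -w - 3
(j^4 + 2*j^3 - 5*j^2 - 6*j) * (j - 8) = j^5 - 6*j^4 - 21*j^3 + 34*j^2 + 48*j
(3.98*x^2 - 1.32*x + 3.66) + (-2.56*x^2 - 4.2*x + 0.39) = 1.42*x^2 - 5.52*x + 4.05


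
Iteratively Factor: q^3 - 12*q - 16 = (q - 4)*(q^2 + 4*q + 4) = (q - 4)*(q + 2)*(q + 2)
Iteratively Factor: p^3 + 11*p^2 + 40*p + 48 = (p + 4)*(p^2 + 7*p + 12) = (p + 3)*(p + 4)*(p + 4)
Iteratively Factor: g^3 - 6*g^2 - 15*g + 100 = (g + 4)*(g^2 - 10*g + 25) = (g - 5)*(g + 4)*(g - 5)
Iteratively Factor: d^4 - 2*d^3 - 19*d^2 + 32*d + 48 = (d - 3)*(d^3 + d^2 - 16*d - 16) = (d - 3)*(d + 4)*(d^2 - 3*d - 4) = (d - 4)*(d - 3)*(d + 4)*(d + 1)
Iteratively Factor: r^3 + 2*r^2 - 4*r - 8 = (r + 2)*(r^2 - 4) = (r + 2)^2*(r - 2)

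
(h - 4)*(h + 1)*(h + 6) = h^3 + 3*h^2 - 22*h - 24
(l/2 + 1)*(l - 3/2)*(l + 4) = l^3/2 + 9*l^2/4 - l/2 - 6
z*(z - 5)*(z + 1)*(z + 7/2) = z^4 - z^3/2 - 19*z^2 - 35*z/2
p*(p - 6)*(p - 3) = p^3 - 9*p^2 + 18*p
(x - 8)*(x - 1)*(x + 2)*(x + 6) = x^4 - x^3 - 52*x^2 - 44*x + 96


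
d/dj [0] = 0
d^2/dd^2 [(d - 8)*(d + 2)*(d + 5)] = 6*d - 2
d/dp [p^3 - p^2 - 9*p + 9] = 3*p^2 - 2*p - 9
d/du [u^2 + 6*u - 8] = 2*u + 6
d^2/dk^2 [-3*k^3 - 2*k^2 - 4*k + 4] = -18*k - 4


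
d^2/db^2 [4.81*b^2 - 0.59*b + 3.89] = 9.62000000000000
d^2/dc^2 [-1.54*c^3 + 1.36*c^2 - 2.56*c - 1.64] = 2.72 - 9.24*c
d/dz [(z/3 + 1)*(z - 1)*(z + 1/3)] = z^2 + 14*z/9 - 7/9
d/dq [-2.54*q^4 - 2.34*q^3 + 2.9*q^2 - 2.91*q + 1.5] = -10.16*q^3 - 7.02*q^2 + 5.8*q - 2.91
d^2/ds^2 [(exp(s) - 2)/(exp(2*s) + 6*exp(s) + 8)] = (exp(4*s) - 14*exp(3*s) - 84*exp(2*s) - 56*exp(s) + 160)*exp(s)/(exp(6*s) + 18*exp(5*s) + 132*exp(4*s) + 504*exp(3*s) + 1056*exp(2*s) + 1152*exp(s) + 512)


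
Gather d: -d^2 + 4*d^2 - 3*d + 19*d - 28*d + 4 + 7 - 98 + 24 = 3*d^2 - 12*d - 63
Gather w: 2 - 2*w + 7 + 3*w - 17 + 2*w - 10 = 3*w - 18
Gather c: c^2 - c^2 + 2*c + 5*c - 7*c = 0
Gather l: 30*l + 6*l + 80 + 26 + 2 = 36*l + 108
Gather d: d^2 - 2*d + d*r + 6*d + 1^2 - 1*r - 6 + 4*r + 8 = d^2 + d*(r + 4) + 3*r + 3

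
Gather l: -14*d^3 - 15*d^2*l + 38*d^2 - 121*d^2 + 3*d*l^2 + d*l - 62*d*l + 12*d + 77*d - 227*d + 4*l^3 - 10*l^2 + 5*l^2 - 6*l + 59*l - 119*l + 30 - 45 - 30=-14*d^3 - 83*d^2 - 138*d + 4*l^3 + l^2*(3*d - 5) + l*(-15*d^2 - 61*d - 66) - 45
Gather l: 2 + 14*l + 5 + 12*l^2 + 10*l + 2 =12*l^2 + 24*l + 9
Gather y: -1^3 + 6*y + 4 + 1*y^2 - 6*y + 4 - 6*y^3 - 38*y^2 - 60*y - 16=-6*y^3 - 37*y^2 - 60*y - 9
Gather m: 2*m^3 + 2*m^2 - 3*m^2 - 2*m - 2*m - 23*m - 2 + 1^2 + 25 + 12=2*m^3 - m^2 - 27*m + 36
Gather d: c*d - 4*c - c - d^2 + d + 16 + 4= -5*c - d^2 + d*(c + 1) + 20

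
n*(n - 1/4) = n^2 - n/4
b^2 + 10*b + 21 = (b + 3)*(b + 7)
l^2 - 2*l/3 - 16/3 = (l - 8/3)*(l + 2)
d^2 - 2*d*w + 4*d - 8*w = (d + 4)*(d - 2*w)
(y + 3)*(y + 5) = y^2 + 8*y + 15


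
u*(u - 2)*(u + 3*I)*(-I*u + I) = -I*u^4 + 3*u^3 + 3*I*u^3 - 9*u^2 - 2*I*u^2 + 6*u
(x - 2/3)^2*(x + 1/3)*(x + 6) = x^4 + 5*x^3 - 6*x^2 + 4*x/27 + 8/9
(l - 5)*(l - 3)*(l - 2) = l^3 - 10*l^2 + 31*l - 30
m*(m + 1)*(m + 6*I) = m^3 + m^2 + 6*I*m^2 + 6*I*m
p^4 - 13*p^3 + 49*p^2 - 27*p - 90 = (p - 6)*(p - 5)*(p - 3)*(p + 1)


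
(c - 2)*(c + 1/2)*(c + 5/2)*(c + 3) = c^4 + 4*c^3 - 7*c^2/4 - 67*c/4 - 15/2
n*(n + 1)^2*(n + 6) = n^4 + 8*n^3 + 13*n^2 + 6*n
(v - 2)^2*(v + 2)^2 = v^4 - 8*v^2 + 16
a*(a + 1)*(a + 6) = a^3 + 7*a^2 + 6*a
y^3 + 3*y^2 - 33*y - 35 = (y - 5)*(y + 1)*(y + 7)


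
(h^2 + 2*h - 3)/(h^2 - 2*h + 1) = (h + 3)/(h - 1)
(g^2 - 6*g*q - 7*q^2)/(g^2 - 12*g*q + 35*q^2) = (-g - q)/(-g + 5*q)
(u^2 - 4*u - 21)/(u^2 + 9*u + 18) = (u - 7)/(u + 6)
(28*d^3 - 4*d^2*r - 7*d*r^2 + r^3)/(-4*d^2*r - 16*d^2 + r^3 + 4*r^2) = (-7*d + r)/(r + 4)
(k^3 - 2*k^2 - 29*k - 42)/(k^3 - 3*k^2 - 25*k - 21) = (k + 2)/(k + 1)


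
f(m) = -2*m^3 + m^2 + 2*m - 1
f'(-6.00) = -226.00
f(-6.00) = 455.00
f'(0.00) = 2.00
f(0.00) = -1.00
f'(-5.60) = -197.36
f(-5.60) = 370.39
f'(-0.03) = 1.93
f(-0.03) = -1.06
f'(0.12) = 2.15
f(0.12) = -0.75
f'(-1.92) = -23.96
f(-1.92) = 13.00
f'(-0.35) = 0.56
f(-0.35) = -1.49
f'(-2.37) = -36.44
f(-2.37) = 26.50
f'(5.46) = -165.95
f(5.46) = -285.81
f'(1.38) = -6.67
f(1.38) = -1.59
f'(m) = -6*m^2 + 2*m + 2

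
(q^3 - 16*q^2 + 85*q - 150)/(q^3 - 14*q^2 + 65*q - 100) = (q - 6)/(q - 4)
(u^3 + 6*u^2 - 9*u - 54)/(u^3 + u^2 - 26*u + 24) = (u^2 - 9)/(u^2 - 5*u + 4)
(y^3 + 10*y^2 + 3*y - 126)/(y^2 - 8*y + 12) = (y^3 + 10*y^2 + 3*y - 126)/(y^2 - 8*y + 12)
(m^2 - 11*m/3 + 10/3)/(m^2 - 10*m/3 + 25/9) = 3*(m - 2)/(3*m - 5)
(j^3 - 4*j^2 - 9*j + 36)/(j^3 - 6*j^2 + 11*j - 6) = (j^2 - j - 12)/(j^2 - 3*j + 2)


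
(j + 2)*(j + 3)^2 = j^3 + 8*j^2 + 21*j + 18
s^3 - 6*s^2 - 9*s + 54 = (s - 6)*(s - 3)*(s + 3)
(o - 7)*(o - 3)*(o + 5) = o^3 - 5*o^2 - 29*o + 105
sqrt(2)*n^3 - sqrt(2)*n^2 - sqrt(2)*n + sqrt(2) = (n - 1)^2*(sqrt(2)*n + sqrt(2))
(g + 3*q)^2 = g^2 + 6*g*q + 9*q^2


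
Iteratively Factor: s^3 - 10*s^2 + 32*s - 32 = (s - 2)*(s^2 - 8*s + 16) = (s - 4)*(s - 2)*(s - 4)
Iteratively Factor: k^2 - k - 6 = (k - 3)*(k + 2)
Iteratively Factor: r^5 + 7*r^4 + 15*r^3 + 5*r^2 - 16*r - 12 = (r + 1)*(r^4 + 6*r^3 + 9*r^2 - 4*r - 12) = (r - 1)*(r + 1)*(r^3 + 7*r^2 + 16*r + 12) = (r - 1)*(r + 1)*(r + 3)*(r^2 + 4*r + 4) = (r - 1)*(r + 1)*(r + 2)*(r + 3)*(r + 2)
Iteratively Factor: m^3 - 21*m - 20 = (m + 1)*(m^2 - m - 20) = (m + 1)*(m + 4)*(m - 5)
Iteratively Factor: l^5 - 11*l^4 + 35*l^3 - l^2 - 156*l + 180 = (l - 2)*(l^4 - 9*l^3 + 17*l^2 + 33*l - 90) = (l - 3)*(l - 2)*(l^3 - 6*l^2 - l + 30) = (l - 5)*(l - 3)*(l - 2)*(l^2 - l - 6) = (l - 5)*(l - 3)^2*(l - 2)*(l + 2)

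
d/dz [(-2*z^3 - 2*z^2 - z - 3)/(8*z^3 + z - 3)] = 2*(8*z^4 + 6*z^3 + 44*z^2 + 6*z + 3)/(64*z^6 + 16*z^4 - 48*z^3 + z^2 - 6*z + 9)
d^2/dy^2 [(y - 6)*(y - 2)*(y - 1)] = 6*y - 18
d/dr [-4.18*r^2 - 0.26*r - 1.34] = -8.36*r - 0.26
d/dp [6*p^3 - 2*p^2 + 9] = 2*p*(9*p - 2)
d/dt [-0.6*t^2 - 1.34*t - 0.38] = -1.2*t - 1.34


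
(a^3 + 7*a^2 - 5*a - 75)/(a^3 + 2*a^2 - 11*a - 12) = (a^2 + 10*a + 25)/(a^2 + 5*a + 4)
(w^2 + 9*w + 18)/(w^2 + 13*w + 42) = (w + 3)/(w + 7)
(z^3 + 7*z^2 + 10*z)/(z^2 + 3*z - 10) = z*(z + 2)/(z - 2)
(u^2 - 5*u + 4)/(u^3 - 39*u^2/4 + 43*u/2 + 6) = 4*(u - 1)/(4*u^2 - 23*u - 6)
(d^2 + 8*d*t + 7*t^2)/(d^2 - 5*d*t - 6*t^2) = (-d - 7*t)/(-d + 6*t)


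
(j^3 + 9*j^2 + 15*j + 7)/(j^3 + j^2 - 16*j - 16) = (j^2 + 8*j + 7)/(j^2 - 16)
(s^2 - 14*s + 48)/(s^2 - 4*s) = (s^2 - 14*s + 48)/(s*(s - 4))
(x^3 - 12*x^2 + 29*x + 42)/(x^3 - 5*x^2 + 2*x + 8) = (x^2 - 13*x + 42)/(x^2 - 6*x + 8)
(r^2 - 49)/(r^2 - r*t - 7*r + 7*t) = (r + 7)/(r - t)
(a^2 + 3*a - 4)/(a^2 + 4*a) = (a - 1)/a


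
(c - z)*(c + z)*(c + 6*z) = c^3 + 6*c^2*z - c*z^2 - 6*z^3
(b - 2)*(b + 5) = b^2 + 3*b - 10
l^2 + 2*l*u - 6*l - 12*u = (l - 6)*(l + 2*u)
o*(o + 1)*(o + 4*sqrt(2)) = o^3 + o^2 + 4*sqrt(2)*o^2 + 4*sqrt(2)*o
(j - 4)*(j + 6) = j^2 + 2*j - 24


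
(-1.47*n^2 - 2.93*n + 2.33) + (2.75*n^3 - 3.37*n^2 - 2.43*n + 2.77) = 2.75*n^3 - 4.84*n^2 - 5.36*n + 5.1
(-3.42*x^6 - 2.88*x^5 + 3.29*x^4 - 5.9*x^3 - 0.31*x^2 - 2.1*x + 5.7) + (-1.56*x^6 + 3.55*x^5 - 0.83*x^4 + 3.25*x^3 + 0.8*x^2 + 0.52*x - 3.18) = -4.98*x^6 + 0.67*x^5 + 2.46*x^4 - 2.65*x^3 + 0.49*x^2 - 1.58*x + 2.52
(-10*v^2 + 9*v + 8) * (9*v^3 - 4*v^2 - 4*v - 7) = -90*v^5 + 121*v^4 + 76*v^3 + 2*v^2 - 95*v - 56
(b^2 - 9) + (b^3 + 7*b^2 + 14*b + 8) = b^3 + 8*b^2 + 14*b - 1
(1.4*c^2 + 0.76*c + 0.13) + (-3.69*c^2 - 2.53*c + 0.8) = -2.29*c^2 - 1.77*c + 0.93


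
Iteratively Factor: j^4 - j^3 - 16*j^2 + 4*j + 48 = (j - 2)*(j^3 + j^2 - 14*j - 24) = (j - 4)*(j - 2)*(j^2 + 5*j + 6) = (j - 4)*(j - 2)*(j + 3)*(j + 2)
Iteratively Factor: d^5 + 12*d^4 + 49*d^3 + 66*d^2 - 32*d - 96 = (d + 3)*(d^4 + 9*d^3 + 22*d^2 - 32) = (d + 2)*(d + 3)*(d^3 + 7*d^2 + 8*d - 16) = (d + 2)*(d + 3)*(d + 4)*(d^2 + 3*d - 4) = (d - 1)*(d + 2)*(d + 3)*(d + 4)*(d + 4)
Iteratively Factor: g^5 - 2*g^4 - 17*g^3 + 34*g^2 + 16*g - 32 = (g - 4)*(g^4 + 2*g^3 - 9*g^2 - 2*g + 8) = (g - 4)*(g + 1)*(g^3 + g^2 - 10*g + 8) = (g - 4)*(g - 1)*(g + 1)*(g^2 + 2*g - 8) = (g - 4)*(g - 1)*(g + 1)*(g + 4)*(g - 2)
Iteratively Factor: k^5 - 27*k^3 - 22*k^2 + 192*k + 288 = (k - 4)*(k^4 + 4*k^3 - 11*k^2 - 66*k - 72) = (k - 4)*(k + 3)*(k^3 + k^2 - 14*k - 24) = (k - 4)^2*(k + 3)*(k^2 + 5*k + 6) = (k - 4)^2*(k + 2)*(k + 3)*(k + 3)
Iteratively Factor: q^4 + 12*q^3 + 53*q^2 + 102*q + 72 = (q + 3)*(q^3 + 9*q^2 + 26*q + 24) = (q + 3)^2*(q^2 + 6*q + 8) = (q + 2)*(q + 3)^2*(q + 4)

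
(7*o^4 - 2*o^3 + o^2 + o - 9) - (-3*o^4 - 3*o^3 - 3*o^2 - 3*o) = 10*o^4 + o^3 + 4*o^2 + 4*o - 9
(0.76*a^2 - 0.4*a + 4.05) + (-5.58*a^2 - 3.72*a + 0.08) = -4.82*a^2 - 4.12*a + 4.13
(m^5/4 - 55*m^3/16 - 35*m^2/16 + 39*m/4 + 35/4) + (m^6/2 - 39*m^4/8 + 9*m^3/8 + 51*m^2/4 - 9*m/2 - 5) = m^6/2 + m^5/4 - 39*m^4/8 - 37*m^3/16 + 169*m^2/16 + 21*m/4 + 15/4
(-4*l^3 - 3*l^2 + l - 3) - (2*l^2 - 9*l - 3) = -4*l^3 - 5*l^2 + 10*l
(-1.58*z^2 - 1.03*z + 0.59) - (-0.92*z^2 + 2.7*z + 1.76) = -0.66*z^2 - 3.73*z - 1.17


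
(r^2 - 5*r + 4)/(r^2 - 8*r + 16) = (r - 1)/(r - 4)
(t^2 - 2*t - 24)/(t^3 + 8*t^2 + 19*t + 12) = (t - 6)/(t^2 + 4*t + 3)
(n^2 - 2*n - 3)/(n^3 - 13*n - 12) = (n - 3)/(n^2 - n - 12)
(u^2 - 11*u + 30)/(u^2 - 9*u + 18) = (u - 5)/(u - 3)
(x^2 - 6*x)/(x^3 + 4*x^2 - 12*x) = (x - 6)/(x^2 + 4*x - 12)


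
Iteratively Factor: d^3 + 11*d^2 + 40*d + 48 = (d + 4)*(d^2 + 7*d + 12) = (d + 3)*(d + 4)*(d + 4)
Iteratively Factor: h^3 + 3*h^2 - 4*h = (h + 4)*(h^2 - h) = h*(h + 4)*(h - 1)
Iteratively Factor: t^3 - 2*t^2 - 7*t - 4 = (t + 1)*(t^2 - 3*t - 4) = (t - 4)*(t + 1)*(t + 1)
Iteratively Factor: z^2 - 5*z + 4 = (z - 4)*(z - 1)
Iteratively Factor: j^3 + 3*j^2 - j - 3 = (j + 3)*(j^2 - 1) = (j + 1)*(j + 3)*(j - 1)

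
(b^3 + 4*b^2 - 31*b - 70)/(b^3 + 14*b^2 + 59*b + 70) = (b - 5)/(b + 5)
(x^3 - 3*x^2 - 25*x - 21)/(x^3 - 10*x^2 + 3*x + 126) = (x + 1)/(x - 6)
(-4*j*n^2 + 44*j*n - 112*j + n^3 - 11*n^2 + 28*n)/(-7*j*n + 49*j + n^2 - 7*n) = (4*j*n - 16*j - n^2 + 4*n)/(7*j - n)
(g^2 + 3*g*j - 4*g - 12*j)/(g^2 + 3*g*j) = (g - 4)/g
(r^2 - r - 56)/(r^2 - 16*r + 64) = (r + 7)/(r - 8)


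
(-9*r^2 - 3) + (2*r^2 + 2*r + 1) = -7*r^2 + 2*r - 2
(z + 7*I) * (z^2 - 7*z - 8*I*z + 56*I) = z^3 - 7*z^2 - I*z^2 + 56*z + 7*I*z - 392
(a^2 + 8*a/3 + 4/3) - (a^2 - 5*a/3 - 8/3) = 13*a/3 + 4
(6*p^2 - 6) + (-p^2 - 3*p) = 5*p^2 - 3*p - 6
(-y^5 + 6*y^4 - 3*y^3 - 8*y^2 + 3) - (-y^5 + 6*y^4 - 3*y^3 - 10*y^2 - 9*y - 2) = 2*y^2 + 9*y + 5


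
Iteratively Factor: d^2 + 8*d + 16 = (d + 4)*(d + 4)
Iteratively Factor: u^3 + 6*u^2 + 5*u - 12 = (u + 3)*(u^2 + 3*u - 4) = (u - 1)*(u + 3)*(u + 4)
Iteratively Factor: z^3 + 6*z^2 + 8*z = (z + 4)*(z^2 + 2*z) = (z + 2)*(z + 4)*(z)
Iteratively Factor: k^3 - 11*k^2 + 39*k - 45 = (k - 3)*(k^2 - 8*k + 15) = (k - 3)^2*(k - 5)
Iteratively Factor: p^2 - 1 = (p + 1)*(p - 1)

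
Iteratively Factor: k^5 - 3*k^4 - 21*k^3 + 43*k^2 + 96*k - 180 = (k - 2)*(k^4 - k^3 - 23*k^2 - 3*k + 90) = (k - 2)*(k + 3)*(k^3 - 4*k^2 - 11*k + 30) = (k - 5)*(k - 2)*(k + 3)*(k^2 + k - 6) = (k - 5)*(k - 2)*(k + 3)^2*(k - 2)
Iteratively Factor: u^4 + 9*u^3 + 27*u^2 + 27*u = (u + 3)*(u^3 + 6*u^2 + 9*u) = (u + 3)^2*(u^2 + 3*u) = u*(u + 3)^2*(u + 3)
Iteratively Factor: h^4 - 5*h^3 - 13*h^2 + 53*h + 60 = (h - 4)*(h^3 - h^2 - 17*h - 15) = (h - 4)*(h + 3)*(h^2 - 4*h - 5) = (h - 5)*(h - 4)*(h + 3)*(h + 1)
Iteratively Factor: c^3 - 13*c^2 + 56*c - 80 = (c - 4)*(c^2 - 9*c + 20) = (c - 5)*(c - 4)*(c - 4)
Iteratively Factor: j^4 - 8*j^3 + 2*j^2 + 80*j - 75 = (j - 5)*(j^3 - 3*j^2 - 13*j + 15) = (j - 5)^2*(j^2 + 2*j - 3) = (j - 5)^2*(j - 1)*(j + 3)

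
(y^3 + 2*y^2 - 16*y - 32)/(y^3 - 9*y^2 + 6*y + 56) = (y + 4)/(y - 7)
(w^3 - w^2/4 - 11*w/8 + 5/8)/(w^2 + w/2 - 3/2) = (8*w^2 + 6*w - 5)/(4*(2*w + 3))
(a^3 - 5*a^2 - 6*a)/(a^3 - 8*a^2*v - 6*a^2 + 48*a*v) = (-a - 1)/(-a + 8*v)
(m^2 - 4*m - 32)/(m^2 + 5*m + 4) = (m - 8)/(m + 1)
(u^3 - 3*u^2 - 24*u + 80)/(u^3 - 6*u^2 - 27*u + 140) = (u - 4)/(u - 7)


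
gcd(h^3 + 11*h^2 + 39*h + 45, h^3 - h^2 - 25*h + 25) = h + 5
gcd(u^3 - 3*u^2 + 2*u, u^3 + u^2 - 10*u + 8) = u^2 - 3*u + 2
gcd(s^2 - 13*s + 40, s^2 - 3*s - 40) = s - 8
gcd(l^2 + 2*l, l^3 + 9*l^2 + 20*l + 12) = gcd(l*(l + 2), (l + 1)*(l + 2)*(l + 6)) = l + 2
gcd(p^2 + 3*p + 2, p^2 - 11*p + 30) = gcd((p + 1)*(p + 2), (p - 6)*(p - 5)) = 1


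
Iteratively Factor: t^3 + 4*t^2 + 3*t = (t + 1)*(t^2 + 3*t) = (t + 1)*(t + 3)*(t)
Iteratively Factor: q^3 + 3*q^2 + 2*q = (q + 1)*(q^2 + 2*q) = (q + 1)*(q + 2)*(q)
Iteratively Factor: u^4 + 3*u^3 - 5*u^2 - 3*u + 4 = (u - 1)*(u^3 + 4*u^2 - u - 4) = (u - 1)^2*(u^2 + 5*u + 4) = (u - 1)^2*(u + 1)*(u + 4)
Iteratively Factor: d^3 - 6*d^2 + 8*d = (d - 4)*(d^2 - 2*d) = (d - 4)*(d - 2)*(d)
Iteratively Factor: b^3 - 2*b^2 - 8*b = (b)*(b^2 - 2*b - 8) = b*(b + 2)*(b - 4)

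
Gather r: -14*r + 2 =2 - 14*r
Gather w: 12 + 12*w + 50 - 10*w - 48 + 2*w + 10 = 4*w + 24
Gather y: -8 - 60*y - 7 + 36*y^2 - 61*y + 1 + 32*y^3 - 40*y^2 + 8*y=32*y^3 - 4*y^2 - 113*y - 14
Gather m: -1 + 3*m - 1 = 3*m - 2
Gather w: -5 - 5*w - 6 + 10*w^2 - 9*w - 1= 10*w^2 - 14*w - 12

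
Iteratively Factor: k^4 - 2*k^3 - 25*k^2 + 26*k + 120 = (k + 2)*(k^3 - 4*k^2 - 17*k + 60) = (k - 3)*(k + 2)*(k^2 - k - 20) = (k - 3)*(k + 2)*(k + 4)*(k - 5)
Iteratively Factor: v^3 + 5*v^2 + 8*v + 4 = (v + 1)*(v^2 + 4*v + 4) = (v + 1)*(v + 2)*(v + 2)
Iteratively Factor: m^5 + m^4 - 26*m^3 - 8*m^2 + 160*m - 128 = (m - 1)*(m^4 + 2*m^3 - 24*m^2 - 32*m + 128) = (m - 1)*(m + 4)*(m^3 - 2*m^2 - 16*m + 32) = (m - 2)*(m - 1)*(m + 4)*(m^2 - 16) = (m - 2)*(m - 1)*(m + 4)^2*(m - 4)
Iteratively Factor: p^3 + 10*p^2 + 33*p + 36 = (p + 3)*(p^2 + 7*p + 12) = (p + 3)^2*(p + 4)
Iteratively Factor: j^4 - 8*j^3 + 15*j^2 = (j)*(j^3 - 8*j^2 + 15*j) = j*(j - 3)*(j^2 - 5*j) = j^2*(j - 3)*(j - 5)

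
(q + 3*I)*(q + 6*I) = q^2 + 9*I*q - 18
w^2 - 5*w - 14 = (w - 7)*(w + 2)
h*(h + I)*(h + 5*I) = h^3 + 6*I*h^2 - 5*h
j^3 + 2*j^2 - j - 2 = (j - 1)*(j + 1)*(j + 2)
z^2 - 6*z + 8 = (z - 4)*(z - 2)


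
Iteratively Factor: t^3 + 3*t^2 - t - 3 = (t + 3)*(t^2 - 1) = (t + 1)*(t + 3)*(t - 1)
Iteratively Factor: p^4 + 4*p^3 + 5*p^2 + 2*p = (p + 1)*(p^3 + 3*p^2 + 2*p) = p*(p + 1)*(p^2 + 3*p + 2) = p*(p + 1)^2*(p + 2)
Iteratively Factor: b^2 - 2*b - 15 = (b + 3)*(b - 5)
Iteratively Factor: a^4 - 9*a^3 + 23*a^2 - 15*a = (a - 1)*(a^3 - 8*a^2 + 15*a) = (a - 5)*(a - 1)*(a^2 - 3*a) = (a - 5)*(a - 3)*(a - 1)*(a)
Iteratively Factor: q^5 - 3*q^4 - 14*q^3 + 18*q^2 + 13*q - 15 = (q - 5)*(q^4 + 2*q^3 - 4*q^2 - 2*q + 3) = (q - 5)*(q + 3)*(q^3 - q^2 - q + 1) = (q - 5)*(q + 1)*(q + 3)*(q^2 - 2*q + 1) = (q - 5)*(q - 1)*(q + 1)*(q + 3)*(q - 1)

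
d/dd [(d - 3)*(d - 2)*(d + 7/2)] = 3*d^2 - 3*d - 23/2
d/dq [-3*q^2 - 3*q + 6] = -6*q - 3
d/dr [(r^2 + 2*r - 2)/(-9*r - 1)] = (-9*r^2 - 2*r - 20)/(81*r^2 + 18*r + 1)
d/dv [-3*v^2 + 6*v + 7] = 6 - 6*v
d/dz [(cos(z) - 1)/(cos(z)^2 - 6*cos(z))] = (sin(z) + 6*sin(z)/cos(z)^2 - 2*tan(z))/(cos(z) - 6)^2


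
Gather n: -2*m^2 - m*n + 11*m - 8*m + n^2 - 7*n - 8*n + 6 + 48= -2*m^2 + 3*m + n^2 + n*(-m - 15) + 54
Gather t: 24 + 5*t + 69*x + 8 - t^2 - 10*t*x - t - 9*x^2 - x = -t^2 + t*(4 - 10*x) - 9*x^2 + 68*x + 32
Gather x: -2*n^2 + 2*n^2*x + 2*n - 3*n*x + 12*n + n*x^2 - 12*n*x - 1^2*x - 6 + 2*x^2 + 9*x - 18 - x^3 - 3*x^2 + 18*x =-2*n^2 + 14*n - x^3 + x^2*(n - 1) + x*(2*n^2 - 15*n + 26) - 24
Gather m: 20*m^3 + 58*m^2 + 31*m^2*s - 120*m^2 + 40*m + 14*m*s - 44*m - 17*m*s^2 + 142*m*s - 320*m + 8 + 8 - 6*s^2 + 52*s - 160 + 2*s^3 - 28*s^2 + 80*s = 20*m^3 + m^2*(31*s - 62) + m*(-17*s^2 + 156*s - 324) + 2*s^3 - 34*s^2 + 132*s - 144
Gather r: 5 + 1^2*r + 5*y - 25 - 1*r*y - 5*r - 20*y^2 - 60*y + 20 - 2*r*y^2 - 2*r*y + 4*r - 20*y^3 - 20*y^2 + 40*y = r*(-2*y^2 - 3*y) - 20*y^3 - 40*y^2 - 15*y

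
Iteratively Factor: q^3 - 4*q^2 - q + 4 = (q - 1)*(q^2 - 3*q - 4) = (q - 4)*(q - 1)*(q + 1)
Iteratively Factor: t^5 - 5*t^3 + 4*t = (t - 1)*(t^4 + t^3 - 4*t^2 - 4*t) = (t - 2)*(t - 1)*(t^3 + 3*t^2 + 2*t) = (t - 2)*(t - 1)*(t + 1)*(t^2 + 2*t) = (t - 2)*(t - 1)*(t + 1)*(t + 2)*(t)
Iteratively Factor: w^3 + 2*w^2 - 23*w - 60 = (w - 5)*(w^2 + 7*w + 12) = (w - 5)*(w + 4)*(w + 3)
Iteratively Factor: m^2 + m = (m)*(m + 1)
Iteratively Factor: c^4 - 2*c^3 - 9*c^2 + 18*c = (c - 2)*(c^3 - 9*c) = (c - 2)*(c + 3)*(c^2 - 3*c) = (c - 3)*(c - 2)*(c + 3)*(c)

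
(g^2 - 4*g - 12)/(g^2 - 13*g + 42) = (g + 2)/(g - 7)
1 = 1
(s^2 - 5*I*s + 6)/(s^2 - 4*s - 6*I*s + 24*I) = (s + I)/(s - 4)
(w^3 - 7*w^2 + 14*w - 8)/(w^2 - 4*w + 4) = (w^2 - 5*w + 4)/(w - 2)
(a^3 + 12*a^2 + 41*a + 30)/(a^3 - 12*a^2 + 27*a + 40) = (a^2 + 11*a + 30)/(a^2 - 13*a + 40)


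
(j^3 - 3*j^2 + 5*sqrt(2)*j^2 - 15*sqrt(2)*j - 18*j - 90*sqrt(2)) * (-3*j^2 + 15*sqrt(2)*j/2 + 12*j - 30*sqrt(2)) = -3*j^5 - 15*sqrt(2)*j^4/2 + 21*j^4 + 105*sqrt(2)*j^3/2 + 93*j^3 - 741*j^2 + 45*sqrt(2)*j^2 - 540*sqrt(2)*j - 450*j + 5400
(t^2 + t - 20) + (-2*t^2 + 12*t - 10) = -t^2 + 13*t - 30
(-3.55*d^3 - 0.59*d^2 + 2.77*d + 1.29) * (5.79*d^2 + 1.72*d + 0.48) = -20.5545*d^5 - 9.5221*d^4 + 13.3195*d^3 + 11.9503*d^2 + 3.5484*d + 0.6192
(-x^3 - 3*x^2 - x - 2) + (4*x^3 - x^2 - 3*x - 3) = 3*x^3 - 4*x^2 - 4*x - 5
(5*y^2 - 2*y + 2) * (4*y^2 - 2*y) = 20*y^4 - 18*y^3 + 12*y^2 - 4*y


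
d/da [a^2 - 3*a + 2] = 2*a - 3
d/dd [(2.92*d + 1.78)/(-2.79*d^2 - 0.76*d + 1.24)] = (8.1468*d^2 + 9.9324*d + 4.9736)/(7.7841*d^4 + 4.2408*d^3 - 6.3416*d^2 - 1.8848*d + 1.5376)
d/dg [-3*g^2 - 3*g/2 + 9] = -6*g - 3/2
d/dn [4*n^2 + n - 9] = 8*n + 1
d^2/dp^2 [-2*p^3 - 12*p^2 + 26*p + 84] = -12*p - 24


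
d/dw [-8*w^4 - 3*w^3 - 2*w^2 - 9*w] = -32*w^3 - 9*w^2 - 4*w - 9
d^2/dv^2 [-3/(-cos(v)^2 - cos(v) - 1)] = 3*(-4*sin(v)^4 - sin(v)^2 + 19*cos(v)/4 - 3*cos(3*v)/4 + 5)/(-sin(v)^2 + cos(v) + 2)^3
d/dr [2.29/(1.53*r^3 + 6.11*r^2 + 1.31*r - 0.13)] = (-10.5111*r^2 - 27.9838*r - 2.9999)/(1.53*r^3 + 6.11*r^2 + 1.31*r - 0.13)^2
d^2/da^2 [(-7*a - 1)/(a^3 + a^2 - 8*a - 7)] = 2*(-(7*a + 1)*(3*a^2 + 2*a - 8)^2 + (21*a^2 + 14*a + (3*a + 1)*(7*a + 1) - 56)*(a^3 + a^2 - 8*a - 7))/(a^3 + a^2 - 8*a - 7)^3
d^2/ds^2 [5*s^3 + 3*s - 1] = 30*s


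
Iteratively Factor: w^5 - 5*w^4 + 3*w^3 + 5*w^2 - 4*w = (w - 4)*(w^4 - w^3 - w^2 + w) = w*(w - 4)*(w^3 - w^2 - w + 1) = w*(w - 4)*(w - 1)*(w^2 - 1) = w*(w - 4)*(w - 1)*(w + 1)*(w - 1)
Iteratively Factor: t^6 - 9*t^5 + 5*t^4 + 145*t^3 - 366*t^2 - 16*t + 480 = (t + 1)*(t^5 - 10*t^4 + 15*t^3 + 130*t^2 - 496*t + 480) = (t - 2)*(t + 1)*(t^4 - 8*t^3 - t^2 + 128*t - 240) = (t - 5)*(t - 2)*(t + 1)*(t^3 - 3*t^2 - 16*t + 48) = (t - 5)*(t - 4)*(t - 2)*(t + 1)*(t^2 + t - 12) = (t - 5)*(t - 4)*(t - 3)*(t - 2)*(t + 1)*(t + 4)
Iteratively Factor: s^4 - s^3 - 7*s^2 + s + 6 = (s - 3)*(s^3 + 2*s^2 - s - 2) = (s - 3)*(s - 1)*(s^2 + 3*s + 2) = (s - 3)*(s - 1)*(s + 1)*(s + 2)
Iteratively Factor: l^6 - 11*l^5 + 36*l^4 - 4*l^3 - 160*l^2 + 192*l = (l - 2)*(l^5 - 9*l^4 + 18*l^3 + 32*l^2 - 96*l) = l*(l - 2)*(l^4 - 9*l^3 + 18*l^2 + 32*l - 96) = l*(l - 3)*(l - 2)*(l^3 - 6*l^2 + 32) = l*(l - 4)*(l - 3)*(l - 2)*(l^2 - 2*l - 8) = l*(l - 4)*(l - 3)*(l - 2)*(l + 2)*(l - 4)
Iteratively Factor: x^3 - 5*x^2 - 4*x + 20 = (x - 5)*(x^2 - 4) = (x - 5)*(x - 2)*(x + 2)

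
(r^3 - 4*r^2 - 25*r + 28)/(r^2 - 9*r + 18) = (r^3 - 4*r^2 - 25*r + 28)/(r^2 - 9*r + 18)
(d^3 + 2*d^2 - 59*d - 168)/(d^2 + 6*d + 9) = (d^2 - d - 56)/(d + 3)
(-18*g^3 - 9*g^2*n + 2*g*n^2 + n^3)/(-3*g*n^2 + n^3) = 6*g^2/n^2 + 5*g/n + 1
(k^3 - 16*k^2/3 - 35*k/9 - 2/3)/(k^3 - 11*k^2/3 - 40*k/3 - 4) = (k + 1/3)/(k + 2)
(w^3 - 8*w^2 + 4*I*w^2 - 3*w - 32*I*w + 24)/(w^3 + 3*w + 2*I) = (w^2 + w*(-8 + 3*I) - 24*I)/(w^2 - I*w + 2)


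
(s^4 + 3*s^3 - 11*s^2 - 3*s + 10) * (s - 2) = s^5 + s^4 - 17*s^3 + 19*s^2 + 16*s - 20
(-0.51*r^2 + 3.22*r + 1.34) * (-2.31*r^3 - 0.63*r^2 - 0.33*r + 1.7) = 1.1781*r^5 - 7.1169*r^4 - 4.9557*r^3 - 2.7738*r^2 + 5.0318*r + 2.278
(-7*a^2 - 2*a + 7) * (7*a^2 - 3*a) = -49*a^4 + 7*a^3 + 55*a^2 - 21*a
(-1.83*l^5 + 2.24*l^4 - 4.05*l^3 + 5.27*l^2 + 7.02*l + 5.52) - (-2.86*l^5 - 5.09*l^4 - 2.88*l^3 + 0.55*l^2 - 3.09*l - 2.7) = 1.03*l^5 + 7.33*l^4 - 1.17*l^3 + 4.72*l^2 + 10.11*l + 8.22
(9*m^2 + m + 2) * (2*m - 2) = 18*m^3 - 16*m^2 + 2*m - 4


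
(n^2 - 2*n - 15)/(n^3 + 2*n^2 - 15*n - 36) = (n - 5)/(n^2 - n - 12)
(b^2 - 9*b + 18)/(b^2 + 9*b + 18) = (b^2 - 9*b + 18)/(b^2 + 9*b + 18)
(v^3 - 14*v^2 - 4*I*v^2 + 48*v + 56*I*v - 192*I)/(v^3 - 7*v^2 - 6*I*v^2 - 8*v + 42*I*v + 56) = (v^2 - 14*v + 48)/(v^2 - v*(7 + 2*I) + 14*I)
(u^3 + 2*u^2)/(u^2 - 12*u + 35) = u^2*(u + 2)/(u^2 - 12*u + 35)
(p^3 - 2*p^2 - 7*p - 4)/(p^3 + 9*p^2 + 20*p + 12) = (p^2 - 3*p - 4)/(p^2 + 8*p + 12)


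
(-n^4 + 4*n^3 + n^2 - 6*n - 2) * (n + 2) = -n^5 + 2*n^4 + 9*n^3 - 4*n^2 - 14*n - 4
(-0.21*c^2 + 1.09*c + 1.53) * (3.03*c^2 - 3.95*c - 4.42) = -0.6363*c^4 + 4.1322*c^3 + 1.2586*c^2 - 10.8613*c - 6.7626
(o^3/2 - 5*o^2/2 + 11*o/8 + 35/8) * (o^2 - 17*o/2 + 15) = o^5/2 - 27*o^4/4 + 241*o^3/8 - 717*o^2/16 - 265*o/16 + 525/8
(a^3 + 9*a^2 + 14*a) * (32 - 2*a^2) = -2*a^5 - 18*a^4 + 4*a^3 + 288*a^2 + 448*a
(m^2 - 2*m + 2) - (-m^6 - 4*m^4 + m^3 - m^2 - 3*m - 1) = m^6 + 4*m^4 - m^3 + 2*m^2 + m + 3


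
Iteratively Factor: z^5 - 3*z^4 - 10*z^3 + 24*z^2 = (z)*(z^4 - 3*z^3 - 10*z^2 + 24*z) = z^2*(z^3 - 3*z^2 - 10*z + 24) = z^2*(z - 2)*(z^2 - z - 12) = z^2*(z - 2)*(z + 3)*(z - 4)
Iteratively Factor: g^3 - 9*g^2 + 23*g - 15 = (g - 5)*(g^2 - 4*g + 3) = (g - 5)*(g - 3)*(g - 1)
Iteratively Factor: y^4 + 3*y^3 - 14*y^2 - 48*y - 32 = (y - 4)*(y^3 + 7*y^2 + 14*y + 8) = (y - 4)*(y + 4)*(y^2 + 3*y + 2) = (y - 4)*(y + 2)*(y + 4)*(y + 1)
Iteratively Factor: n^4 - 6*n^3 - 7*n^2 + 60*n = (n)*(n^3 - 6*n^2 - 7*n + 60) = n*(n - 5)*(n^2 - n - 12) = n*(n - 5)*(n - 4)*(n + 3)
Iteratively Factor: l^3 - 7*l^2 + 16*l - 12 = (l - 2)*(l^2 - 5*l + 6) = (l - 3)*(l - 2)*(l - 2)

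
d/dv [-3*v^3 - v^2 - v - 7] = -9*v^2 - 2*v - 1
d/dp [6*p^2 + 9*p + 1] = 12*p + 9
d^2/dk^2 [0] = 0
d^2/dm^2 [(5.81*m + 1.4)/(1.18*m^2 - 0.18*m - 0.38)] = ((-41.1348*m - 1.2124)*(-1.18*m^2 + 0.18*m + 0.38) - (2.36*m - 0.18)*(4.72*m - 0.36)*(5.81*m + 1.4))/(-1.18*m^2 + 0.18*m + 0.38)^3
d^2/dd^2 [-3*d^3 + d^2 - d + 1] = 2 - 18*d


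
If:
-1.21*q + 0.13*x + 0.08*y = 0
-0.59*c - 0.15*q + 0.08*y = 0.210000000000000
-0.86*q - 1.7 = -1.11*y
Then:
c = 0.146629877808435 - 0.19255025620812*y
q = 1.2906976744186*y - 1.97674418604651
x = 11.3980322003578*y - 18.3989266547406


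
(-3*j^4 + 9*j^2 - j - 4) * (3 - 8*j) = 24*j^5 - 9*j^4 - 72*j^3 + 35*j^2 + 29*j - 12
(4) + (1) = 5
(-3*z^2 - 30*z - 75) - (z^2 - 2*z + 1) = -4*z^2 - 28*z - 76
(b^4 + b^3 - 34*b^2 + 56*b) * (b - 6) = b^5 - 5*b^4 - 40*b^3 + 260*b^2 - 336*b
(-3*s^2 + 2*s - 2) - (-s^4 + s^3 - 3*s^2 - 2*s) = s^4 - s^3 + 4*s - 2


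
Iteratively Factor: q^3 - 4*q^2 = (q)*(q^2 - 4*q) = q^2*(q - 4)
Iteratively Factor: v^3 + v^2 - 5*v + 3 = (v + 3)*(v^2 - 2*v + 1) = (v - 1)*(v + 3)*(v - 1)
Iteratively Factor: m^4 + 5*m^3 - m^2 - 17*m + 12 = (m - 1)*(m^3 + 6*m^2 + 5*m - 12) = (m - 1)^2*(m^2 + 7*m + 12) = (m - 1)^2*(m + 3)*(m + 4)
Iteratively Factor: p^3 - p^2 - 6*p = (p + 2)*(p^2 - 3*p) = p*(p + 2)*(p - 3)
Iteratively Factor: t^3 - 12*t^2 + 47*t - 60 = (t - 3)*(t^2 - 9*t + 20) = (t - 4)*(t - 3)*(t - 5)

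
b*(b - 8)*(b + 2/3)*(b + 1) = b^4 - 19*b^3/3 - 38*b^2/3 - 16*b/3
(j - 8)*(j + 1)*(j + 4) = j^3 - 3*j^2 - 36*j - 32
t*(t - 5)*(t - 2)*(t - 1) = t^4 - 8*t^3 + 17*t^2 - 10*t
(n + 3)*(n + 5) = n^2 + 8*n + 15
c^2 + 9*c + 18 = (c + 3)*(c + 6)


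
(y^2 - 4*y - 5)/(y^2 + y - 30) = (y + 1)/(y + 6)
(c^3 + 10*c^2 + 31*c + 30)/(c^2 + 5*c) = c + 5 + 6/c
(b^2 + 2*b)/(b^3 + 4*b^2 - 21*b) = (b + 2)/(b^2 + 4*b - 21)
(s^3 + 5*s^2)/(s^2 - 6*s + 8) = s^2*(s + 5)/(s^2 - 6*s + 8)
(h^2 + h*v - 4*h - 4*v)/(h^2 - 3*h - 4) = (h + v)/(h + 1)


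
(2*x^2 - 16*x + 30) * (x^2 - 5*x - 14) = 2*x^4 - 26*x^3 + 82*x^2 + 74*x - 420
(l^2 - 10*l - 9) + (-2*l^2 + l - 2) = -l^2 - 9*l - 11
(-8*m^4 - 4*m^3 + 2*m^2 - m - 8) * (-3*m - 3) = 24*m^5 + 36*m^4 + 6*m^3 - 3*m^2 + 27*m + 24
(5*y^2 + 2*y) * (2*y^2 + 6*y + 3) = 10*y^4 + 34*y^3 + 27*y^2 + 6*y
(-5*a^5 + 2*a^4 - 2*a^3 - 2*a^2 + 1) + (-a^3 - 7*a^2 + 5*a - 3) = -5*a^5 + 2*a^4 - 3*a^3 - 9*a^2 + 5*a - 2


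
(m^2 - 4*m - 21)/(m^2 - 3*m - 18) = (m - 7)/(m - 6)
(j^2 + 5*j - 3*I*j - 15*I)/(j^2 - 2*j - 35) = (j - 3*I)/(j - 7)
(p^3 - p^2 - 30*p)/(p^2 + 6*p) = (p^2 - p - 30)/(p + 6)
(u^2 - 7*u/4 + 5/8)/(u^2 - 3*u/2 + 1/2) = (u - 5/4)/(u - 1)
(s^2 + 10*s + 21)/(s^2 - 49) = (s + 3)/(s - 7)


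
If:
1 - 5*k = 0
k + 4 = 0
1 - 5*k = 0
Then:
No Solution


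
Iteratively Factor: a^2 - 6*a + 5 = (a - 5)*(a - 1)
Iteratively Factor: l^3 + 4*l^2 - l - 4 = (l + 4)*(l^2 - 1) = (l - 1)*(l + 4)*(l + 1)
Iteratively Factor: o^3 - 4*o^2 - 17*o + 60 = (o + 4)*(o^2 - 8*o + 15) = (o - 5)*(o + 4)*(o - 3)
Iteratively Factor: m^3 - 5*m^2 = (m - 5)*(m^2) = m*(m - 5)*(m)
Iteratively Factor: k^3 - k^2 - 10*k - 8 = (k - 4)*(k^2 + 3*k + 2) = (k - 4)*(k + 1)*(k + 2)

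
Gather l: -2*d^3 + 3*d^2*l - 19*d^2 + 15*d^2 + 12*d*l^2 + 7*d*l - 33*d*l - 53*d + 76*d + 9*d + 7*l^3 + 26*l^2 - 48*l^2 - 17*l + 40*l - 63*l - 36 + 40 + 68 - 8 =-2*d^3 - 4*d^2 + 32*d + 7*l^3 + l^2*(12*d - 22) + l*(3*d^2 - 26*d - 40) + 64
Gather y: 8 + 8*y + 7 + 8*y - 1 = 16*y + 14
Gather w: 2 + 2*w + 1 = 2*w + 3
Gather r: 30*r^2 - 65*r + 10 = 30*r^2 - 65*r + 10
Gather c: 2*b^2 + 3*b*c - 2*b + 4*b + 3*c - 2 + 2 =2*b^2 + 2*b + c*(3*b + 3)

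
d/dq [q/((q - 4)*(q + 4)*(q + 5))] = (-2*q^3 - 5*q^2 - 80)/(q^6 + 10*q^5 - 7*q^4 - 320*q^3 - 544*q^2 + 2560*q + 6400)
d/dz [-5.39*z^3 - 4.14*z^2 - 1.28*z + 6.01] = -16.17*z^2 - 8.28*z - 1.28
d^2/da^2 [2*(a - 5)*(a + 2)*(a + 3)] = 12*a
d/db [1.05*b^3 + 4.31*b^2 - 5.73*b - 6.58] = 3.15*b^2 + 8.62*b - 5.73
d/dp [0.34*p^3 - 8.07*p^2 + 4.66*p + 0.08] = 1.02*p^2 - 16.14*p + 4.66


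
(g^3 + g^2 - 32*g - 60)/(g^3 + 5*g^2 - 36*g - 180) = (g + 2)/(g + 6)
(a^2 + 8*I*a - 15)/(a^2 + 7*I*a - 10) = (a + 3*I)/(a + 2*I)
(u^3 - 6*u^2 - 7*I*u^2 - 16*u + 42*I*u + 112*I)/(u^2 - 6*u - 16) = u - 7*I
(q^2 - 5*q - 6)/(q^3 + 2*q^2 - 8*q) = (q^2 - 5*q - 6)/(q*(q^2 + 2*q - 8))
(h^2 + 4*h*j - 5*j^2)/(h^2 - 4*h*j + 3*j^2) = (h + 5*j)/(h - 3*j)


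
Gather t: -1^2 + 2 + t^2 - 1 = t^2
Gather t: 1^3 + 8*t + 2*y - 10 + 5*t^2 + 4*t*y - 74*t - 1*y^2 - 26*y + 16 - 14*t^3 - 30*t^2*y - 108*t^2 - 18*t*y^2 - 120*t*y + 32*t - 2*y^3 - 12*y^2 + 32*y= -14*t^3 + t^2*(-30*y - 103) + t*(-18*y^2 - 116*y - 34) - 2*y^3 - 13*y^2 + 8*y + 7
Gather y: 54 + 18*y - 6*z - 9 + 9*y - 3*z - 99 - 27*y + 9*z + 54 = 0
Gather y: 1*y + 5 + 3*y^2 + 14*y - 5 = 3*y^2 + 15*y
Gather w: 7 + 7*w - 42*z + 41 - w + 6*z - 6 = 6*w - 36*z + 42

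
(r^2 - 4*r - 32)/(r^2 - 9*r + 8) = (r + 4)/(r - 1)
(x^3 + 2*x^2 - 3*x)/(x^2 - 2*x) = (x^2 + 2*x - 3)/(x - 2)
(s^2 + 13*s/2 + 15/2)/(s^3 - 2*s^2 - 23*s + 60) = (s + 3/2)/(s^2 - 7*s + 12)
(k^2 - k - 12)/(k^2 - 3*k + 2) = (k^2 - k - 12)/(k^2 - 3*k + 2)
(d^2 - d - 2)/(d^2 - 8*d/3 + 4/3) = 3*(d + 1)/(3*d - 2)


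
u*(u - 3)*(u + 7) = u^3 + 4*u^2 - 21*u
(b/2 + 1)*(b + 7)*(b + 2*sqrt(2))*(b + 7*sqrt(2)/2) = b^4/2 + 11*sqrt(2)*b^3/4 + 9*b^3/2 + 14*b^2 + 99*sqrt(2)*b^2/4 + 77*sqrt(2)*b/2 + 63*b + 98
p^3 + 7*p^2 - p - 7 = (p - 1)*(p + 1)*(p + 7)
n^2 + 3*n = n*(n + 3)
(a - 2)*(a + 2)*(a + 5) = a^3 + 5*a^2 - 4*a - 20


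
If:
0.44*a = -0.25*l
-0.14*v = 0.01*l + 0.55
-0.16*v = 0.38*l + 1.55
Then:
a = 1.42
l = -2.50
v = -3.75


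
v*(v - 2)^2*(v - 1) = v^4 - 5*v^3 + 8*v^2 - 4*v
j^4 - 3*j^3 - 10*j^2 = j^2*(j - 5)*(j + 2)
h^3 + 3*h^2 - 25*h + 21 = (h - 3)*(h - 1)*(h + 7)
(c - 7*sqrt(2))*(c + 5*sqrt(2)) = c^2 - 2*sqrt(2)*c - 70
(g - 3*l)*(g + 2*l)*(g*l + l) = g^3*l - g^2*l^2 + g^2*l - 6*g*l^3 - g*l^2 - 6*l^3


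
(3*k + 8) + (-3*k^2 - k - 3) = -3*k^2 + 2*k + 5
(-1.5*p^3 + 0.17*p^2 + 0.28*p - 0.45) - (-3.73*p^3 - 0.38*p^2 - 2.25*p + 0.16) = 2.23*p^3 + 0.55*p^2 + 2.53*p - 0.61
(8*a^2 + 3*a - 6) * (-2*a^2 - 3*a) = -16*a^4 - 30*a^3 + 3*a^2 + 18*a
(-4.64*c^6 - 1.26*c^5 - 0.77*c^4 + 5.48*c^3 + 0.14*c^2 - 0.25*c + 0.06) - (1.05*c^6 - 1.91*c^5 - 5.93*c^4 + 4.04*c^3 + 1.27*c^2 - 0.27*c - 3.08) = -5.69*c^6 + 0.65*c^5 + 5.16*c^4 + 1.44*c^3 - 1.13*c^2 + 0.02*c + 3.14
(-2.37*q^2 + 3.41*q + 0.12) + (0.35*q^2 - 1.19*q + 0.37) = -2.02*q^2 + 2.22*q + 0.49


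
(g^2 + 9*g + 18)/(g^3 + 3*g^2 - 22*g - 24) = (g + 3)/(g^2 - 3*g - 4)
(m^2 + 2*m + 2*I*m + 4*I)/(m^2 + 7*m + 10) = (m + 2*I)/(m + 5)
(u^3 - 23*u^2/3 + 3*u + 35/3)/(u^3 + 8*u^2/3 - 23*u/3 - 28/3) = (3*u^2 - 26*u + 35)/(3*u^2 + 5*u - 28)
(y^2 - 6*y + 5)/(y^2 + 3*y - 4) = (y - 5)/(y + 4)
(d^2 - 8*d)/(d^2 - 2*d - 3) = d*(8 - d)/(-d^2 + 2*d + 3)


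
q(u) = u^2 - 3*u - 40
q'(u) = 2*u - 3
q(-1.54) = -33.01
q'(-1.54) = -6.08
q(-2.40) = -27.04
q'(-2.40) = -7.80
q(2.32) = -41.58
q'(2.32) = 1.64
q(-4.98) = -0.26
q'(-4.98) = -12.96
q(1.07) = -42.07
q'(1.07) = -0.86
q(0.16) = -40.45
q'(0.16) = -2.68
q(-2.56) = -25.77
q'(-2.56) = -8.12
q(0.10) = -40.29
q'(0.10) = -2.80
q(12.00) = 68.00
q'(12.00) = 21.00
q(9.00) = 14.00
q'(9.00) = 15.00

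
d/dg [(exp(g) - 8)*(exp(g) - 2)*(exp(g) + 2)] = (3*exp(2*g) - 16*exp(g) - 4)*exp(g)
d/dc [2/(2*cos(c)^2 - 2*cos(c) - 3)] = 4*(-sin(c) + sin(2*c))/(2*cos(c) - cos(2*c) + 2)^2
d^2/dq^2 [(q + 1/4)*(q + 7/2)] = 2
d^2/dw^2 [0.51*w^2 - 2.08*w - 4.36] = 1.02000000000000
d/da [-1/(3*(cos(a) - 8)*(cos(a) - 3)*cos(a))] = (-sin(a) - 8*sin(a)/cos(a)^2 + 22*tan(a)/3)/((cos(a) - 8)^2*(cos(a) - 3)^2)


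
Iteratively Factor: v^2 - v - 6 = (v - 3)*(v + 2)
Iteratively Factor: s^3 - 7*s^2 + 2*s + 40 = (s - 5)*(s^2 - 2*s - 8) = (s - 5)*(s - 4)*(s + 2)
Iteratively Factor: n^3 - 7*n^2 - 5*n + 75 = (n - 5)*(n^2 - 2*n - 15) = (n - 5)^2*(n + 3)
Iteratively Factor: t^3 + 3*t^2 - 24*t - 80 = (t - 5)*(t^2 + 8*t + 16) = (t - 5)*(t + 4)*(t + 4)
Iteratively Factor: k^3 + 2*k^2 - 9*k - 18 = (k + 2)*(k^2 - 9) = (k + 2)*(k + 3)*(k - 3)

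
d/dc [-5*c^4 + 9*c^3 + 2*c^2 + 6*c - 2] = -20*c^3 + 27*c^2 + 4*c + 6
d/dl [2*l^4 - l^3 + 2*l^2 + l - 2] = 8*l^3 - 3*l^2 + 4*l + 1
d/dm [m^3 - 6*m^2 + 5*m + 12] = 3*m^2 - 12*m + 5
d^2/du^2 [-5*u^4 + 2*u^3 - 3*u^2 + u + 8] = -60*u^2 + 12*u - 6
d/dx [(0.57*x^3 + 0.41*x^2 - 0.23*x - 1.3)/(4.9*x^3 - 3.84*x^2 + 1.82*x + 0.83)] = (-4.1978*x^4 + 4.3288*x^3 + 20.3923*x^2 - 9.3034*x + 2.1751)/(24.01*x^6 - 37.632*x^5 + 32.5816*x^4 - 5.8436*x^3 - 3.062*x^2 + 3.0212*x + 0.6889)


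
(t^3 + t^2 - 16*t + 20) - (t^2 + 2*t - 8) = t^3 - 18*t + 28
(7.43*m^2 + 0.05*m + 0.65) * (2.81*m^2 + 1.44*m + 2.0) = 20.8783*m^4 + 10.8397*m^3 + 16.7585*m^2 + 1.036*m + 1.3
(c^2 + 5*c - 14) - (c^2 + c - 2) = 4*c - 12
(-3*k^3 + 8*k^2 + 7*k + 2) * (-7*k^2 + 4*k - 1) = 21*k^5 - 68*k^4 - 14*k^3 + 6*k^2 + k - 2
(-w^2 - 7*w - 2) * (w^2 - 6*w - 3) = -w^4 - w^3 + 43*w^2 + 33*w + 6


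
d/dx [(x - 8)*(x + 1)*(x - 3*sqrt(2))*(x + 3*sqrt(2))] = 4*x^3 - 21*x^2 - 52*x + 126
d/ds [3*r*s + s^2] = 3*r + 2*s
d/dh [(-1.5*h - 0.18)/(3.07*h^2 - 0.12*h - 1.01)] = (4.605*h^2 + 1.1052*h + 1.4934)/(9.4249*h^4 - 0.7368*h^3 - 6.187*h^2 + 0.2424*h + 1.0201)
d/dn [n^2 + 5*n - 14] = 2*n + 5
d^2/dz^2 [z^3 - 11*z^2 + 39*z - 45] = 6*z - 22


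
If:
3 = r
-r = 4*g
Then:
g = -3/4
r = 3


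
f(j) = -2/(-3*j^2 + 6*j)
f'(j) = -2*(6*j - 6)/(-3*j^2 + 6*j)^2 = 4*(1 - j)/(3*j^2*(j - 2)^2)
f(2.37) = 0.76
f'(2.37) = -2.38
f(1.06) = -0.67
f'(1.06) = -0.08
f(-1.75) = 0.10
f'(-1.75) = 0.09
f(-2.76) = 0.05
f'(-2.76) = 0.03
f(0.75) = -0.71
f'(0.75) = 0.38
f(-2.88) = 0.05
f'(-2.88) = 0.03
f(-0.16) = 1.93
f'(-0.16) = 12.95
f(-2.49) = 0.06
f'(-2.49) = 0.04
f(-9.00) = 0.01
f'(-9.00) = 0.00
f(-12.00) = 0.00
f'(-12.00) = 0.00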